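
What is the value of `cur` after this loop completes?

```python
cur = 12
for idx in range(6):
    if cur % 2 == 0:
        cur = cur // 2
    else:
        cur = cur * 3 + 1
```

Collatz-style transformation from 12
`cur` takes the values: 12 → 6 → 3 → 10 → 5 → 16 → 8

Answer: 8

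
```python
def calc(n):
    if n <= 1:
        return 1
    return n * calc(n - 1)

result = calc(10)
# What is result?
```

calc(10) = 10 * 9 * 8 * 7 * 6 * 5 * 4 * 3 * 2 * 1 = 3628800

Answer: 3628800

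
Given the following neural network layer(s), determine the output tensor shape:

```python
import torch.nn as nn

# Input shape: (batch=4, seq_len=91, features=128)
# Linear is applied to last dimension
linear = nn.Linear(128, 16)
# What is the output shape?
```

Input: (4, 91, 128) -> Output: (4, 91, 16)

Answer: (4, 91, 16)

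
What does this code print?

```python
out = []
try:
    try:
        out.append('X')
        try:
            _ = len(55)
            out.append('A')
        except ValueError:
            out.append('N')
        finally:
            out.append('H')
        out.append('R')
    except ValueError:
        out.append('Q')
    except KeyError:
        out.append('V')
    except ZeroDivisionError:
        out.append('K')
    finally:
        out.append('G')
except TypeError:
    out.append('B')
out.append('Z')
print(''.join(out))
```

Execution trace: 'X' (try body) → 'H' (inner finally) → 'G' (finally) → 'B' (outer except TypeError) → 'Z' (after the try/except). Output: XHGBZ

Answer: XHGBZ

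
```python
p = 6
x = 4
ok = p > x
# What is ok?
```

Trace:
`p = 6` → p = 6
`x = 4` → x = 4
`ok = p > x` → ok = True
So ok = True

Answer: True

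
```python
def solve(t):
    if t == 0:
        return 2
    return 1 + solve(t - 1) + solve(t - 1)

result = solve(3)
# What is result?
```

solve(t) = 1 + 2·solve(t-1), solve(0)=2. Closed form: (2+1)·2^3 - 1 = 23.

Answer: 23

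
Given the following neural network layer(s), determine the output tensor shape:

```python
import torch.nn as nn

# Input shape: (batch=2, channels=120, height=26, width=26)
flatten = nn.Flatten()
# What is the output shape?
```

Input: (2, 120, 26, 26) -> Output: (2, 81120)

Answer: (2, 81120)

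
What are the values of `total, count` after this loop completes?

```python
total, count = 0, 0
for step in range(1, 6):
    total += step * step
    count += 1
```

Sum of squares and count
`total, count` takes the values: (0, 0) → (1, 0) → (1, 1) → (5, 1) → (5, 2) → (14, 2) → (14, 3) → (30, 3) → (30, 4) → (55, 4) → (55, 5)

Answer: 55, 5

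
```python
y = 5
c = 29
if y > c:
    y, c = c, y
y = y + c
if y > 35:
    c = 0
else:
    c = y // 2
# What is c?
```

Trace:
`y = 5` → y = 5
`c = 29` → c = 29
`if y > c: ...` → y > c is False → no variable changes
`y = y + c` → y = 34
`if y > 35: ...` → y > 35 is False, take else branch → c = 17
So c = 17

Answer: 17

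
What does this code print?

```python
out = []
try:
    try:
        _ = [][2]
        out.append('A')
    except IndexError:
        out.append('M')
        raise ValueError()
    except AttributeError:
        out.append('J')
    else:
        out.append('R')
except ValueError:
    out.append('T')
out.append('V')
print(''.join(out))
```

Execution trace: 'M' (inner except IndexError) → 'T' (outer except ValueError) → 'V' (after the try/except). Output: MTV

Answer: MTV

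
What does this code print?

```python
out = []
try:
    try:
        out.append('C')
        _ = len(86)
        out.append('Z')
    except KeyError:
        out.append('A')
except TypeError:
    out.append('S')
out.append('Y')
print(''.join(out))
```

Execution trace: 'C' (try body) → 'S' (outer except TypeError) → 'Y' (after the try/except). Output: CSY

Answer: CSY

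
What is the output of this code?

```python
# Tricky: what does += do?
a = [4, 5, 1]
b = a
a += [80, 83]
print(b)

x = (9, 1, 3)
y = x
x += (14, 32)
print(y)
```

Key concept: += behavior differs for mutable vs immutable.
Step by step:
`a = [4, 5, 1]` → a = [4, 5, 1]
`b = a` → b = [4, 5, 1] (same object as a)
`a += [80, 83]` → a = [4, 5, 1, 80, 83] (same object as b); b = [4, 5, 1, 80, 83] (same object as a)
`print(b)` → prints [4, 5, 1, 80, 83]
`x = (9, 1, 3)` → x = (9, 1, 3)
`y = x` → y = (9, 1, 3)
`x += (14, 32)` → x = (9, 1, 3, 14, 32)
`print(y)` → prints (9, 1, 3)

Answer:
[4, 5, 1, 80, 83]
(9, 1, 3)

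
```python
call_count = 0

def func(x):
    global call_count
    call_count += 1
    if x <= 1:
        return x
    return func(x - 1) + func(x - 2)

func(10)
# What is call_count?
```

Calls(x) = 1 + Calls(x-1) + Calls(x-2); Calls(0)=Calls(1)=1. For x=10 this gives 177.

Answer: 177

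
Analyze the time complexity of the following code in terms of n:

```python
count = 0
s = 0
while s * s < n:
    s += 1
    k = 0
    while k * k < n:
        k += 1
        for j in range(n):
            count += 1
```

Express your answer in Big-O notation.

Each loop level contributes: √n × √n × n. Multiplying the contributions gives O(n^2).

Answer: O(n^2)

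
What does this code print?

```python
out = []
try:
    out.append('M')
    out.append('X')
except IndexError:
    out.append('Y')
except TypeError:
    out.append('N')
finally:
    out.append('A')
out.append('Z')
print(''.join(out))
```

Execution trace: 'M' (try body) → 'X' (try body, no exception) → 'A' (finally) → 'Z' (after the try/except). Output: MXAZ

Answer: MXAZ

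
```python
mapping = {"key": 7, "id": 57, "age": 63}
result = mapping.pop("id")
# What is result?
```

Trace:
`mapping = {"key": 7, "id": 57, "age": 63}` → mapping = {'key': 7, 'id': 57, 'age': 63}
`result = mapping.pop("id")` → mapping = {'key': 7, 'age': 63}; result = 57
So result = 57

Answer: 57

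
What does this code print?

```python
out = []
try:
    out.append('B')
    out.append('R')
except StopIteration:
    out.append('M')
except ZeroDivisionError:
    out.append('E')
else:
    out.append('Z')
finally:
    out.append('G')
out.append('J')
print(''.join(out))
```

Execution trace: 'B' (try body) → 'R' (try body, no exception) → 'Z' (else) → 'G' (finally) → 'J' (after the try/except). Output: BRZGJ

Answer: BRZGJ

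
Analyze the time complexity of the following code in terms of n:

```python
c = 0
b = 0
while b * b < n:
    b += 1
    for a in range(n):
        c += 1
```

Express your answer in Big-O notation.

Each loop level contributes: √n × n. Multiplying the contributions gives O(n√n).

Answer: O(n√n)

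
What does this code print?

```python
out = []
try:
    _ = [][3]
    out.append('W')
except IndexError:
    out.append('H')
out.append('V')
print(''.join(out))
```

Execution trace: 'H' (except IndexError) → 'V' (after the try/except). Output: HV

Answer: HV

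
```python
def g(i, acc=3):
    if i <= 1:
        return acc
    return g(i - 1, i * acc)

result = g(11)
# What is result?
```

Accumulator trace (n, acc): (11, 3) -> (10, 33) -> (9, 330) -> (8, 2970) -> (7, 23760) -> (6, 166320) -> (5, 997920) -> (4, 4989600) -> (3, 19958400) -> (2, 59875200) -> (1, 119750400) -> return 119750400

Answer: 119750400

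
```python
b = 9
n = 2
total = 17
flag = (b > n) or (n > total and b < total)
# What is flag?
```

Trace:
`b = 9` → b = 9
`n = 2` → n = 2
`total = 17` → total = 17
`flag = (b > n) or (n > total and b < total)` → flag = True
So flag = True

Answer: True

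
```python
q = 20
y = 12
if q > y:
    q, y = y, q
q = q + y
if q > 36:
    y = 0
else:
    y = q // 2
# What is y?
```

Trace:
`q = 20` → q = 20
`y = 12` → y = 12
`if q > y: ...` → q > y is True → q = 12; y = 20
`q = q + y` → q = 32
`if q > 36: ...` → q > 36 is False, take else branch → y = 16
So y = 16

Answer: 16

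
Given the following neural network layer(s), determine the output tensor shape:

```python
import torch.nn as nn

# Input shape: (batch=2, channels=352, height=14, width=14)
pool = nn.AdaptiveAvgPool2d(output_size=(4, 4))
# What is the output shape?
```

Input: (2, 352, 14, 14) -> Output: (2, 352, 4, 4)

Answer: (2, 352, 4, 4)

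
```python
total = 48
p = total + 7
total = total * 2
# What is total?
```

Trace:
`total = 48` → total = 48
`p = total + 7` → p = 55
`total = total * 2` → total = 96
So total = 96

Answer: 96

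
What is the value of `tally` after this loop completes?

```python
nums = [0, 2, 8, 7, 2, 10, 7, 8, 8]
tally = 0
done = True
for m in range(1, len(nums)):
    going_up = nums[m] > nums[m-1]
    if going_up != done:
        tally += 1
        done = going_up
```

Count direction changes in [0, 2, 8, 7, 2, 10, 7, 8, 8]
`tally` takes the values: 0 → 1 → 2 → 3 → 4 → 5

Answer: 5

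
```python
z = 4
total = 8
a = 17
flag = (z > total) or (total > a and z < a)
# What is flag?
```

Trace:
`z = 4` → z = 4
`total = 8` → total = 8
`a = 17` → a = 17
`flag = (z > total) or (total > a and z < a)` → flag = False
So flag = False

Answer: False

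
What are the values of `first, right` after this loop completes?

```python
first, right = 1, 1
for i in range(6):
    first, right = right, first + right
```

Fibonacci: after 6 iterations
`first, right` takes the values: (1, 1) → (1, 2) → (2, 3) → (3, 5) → (5, 8) → (8, 13) → (13, 21)

Answer: 13, 21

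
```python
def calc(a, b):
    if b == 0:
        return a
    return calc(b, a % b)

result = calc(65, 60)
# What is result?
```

calc(65, 60) -> calc(60, 5) -> calc(5, 0) -> 5

Answer: 5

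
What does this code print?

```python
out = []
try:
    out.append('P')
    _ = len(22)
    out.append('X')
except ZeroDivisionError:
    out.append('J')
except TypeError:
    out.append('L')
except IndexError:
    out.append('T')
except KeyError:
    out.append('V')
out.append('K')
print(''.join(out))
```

Execution trace: 'P' (try body) → 'L' (except TypeError) → 'K' (after the try/except). Output: PLK

Answer: PLK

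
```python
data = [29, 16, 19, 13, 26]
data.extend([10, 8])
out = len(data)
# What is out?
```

Trace:
`data = [29, 16, 19, 13, 26]` → data = [29, 16, 19, 13, 26]
`data.extend([10, 8])` → data = [29, 16, 19, 13, 26, 10, 8]
`out = len(data)` → out = 7
So out = 7

Answer: 7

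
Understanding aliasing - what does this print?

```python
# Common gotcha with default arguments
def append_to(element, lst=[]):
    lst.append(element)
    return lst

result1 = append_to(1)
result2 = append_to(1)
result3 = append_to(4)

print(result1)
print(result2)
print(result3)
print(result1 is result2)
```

Key concept: mutable default argument gotcha.
Step by step:
`result1 = append_to(1)` → result1 = [1]
`result2 = append_to(1)` → result1 = [1, 1] (same object as result2); result2 = [1, 1] (same object as result1)
`result3 = append_to(4)` → result1 = [1, 1, 4] (same object as result2, result3); result2 = [1, 1, 4] (same object as result1, result3); result3 = [1, 1, 4] (same object as result1, result2)
`print(result1)` → prints [1, 1, 4]
`print(result2)` → prints [1, 1, 4]
`print(result3)` → prints [1, 1, 4]
`print(result1 is result2)` → prints True

Answer:
[1, 1, 4]
[1, 1, 4]
[1, 1, 4]
True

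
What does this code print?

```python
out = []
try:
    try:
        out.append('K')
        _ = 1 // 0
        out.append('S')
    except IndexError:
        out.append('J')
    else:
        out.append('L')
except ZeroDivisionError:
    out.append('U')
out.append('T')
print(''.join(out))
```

Execution trace: 'K' (try body) → 'U' (outer except ZeroDivisionError) → 'T' (after the try/except). Output: KUT

Answer: KUT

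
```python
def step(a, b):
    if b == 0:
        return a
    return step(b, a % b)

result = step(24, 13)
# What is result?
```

step(24, 13) -> step(13, 11) -> step(11, 2) -> step(2, 1) -> step(1, 0) -> 1

Answer: 1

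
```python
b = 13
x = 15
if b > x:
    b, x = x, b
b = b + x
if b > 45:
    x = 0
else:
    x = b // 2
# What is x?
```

Trace:
`b = 13` → b = 13
`x = 15` → x = 15
`if b > x: ...` → b > x is False → no variable changes
`b = b + x` → b = 28
`if b > 45: ...` → b > 45 is False, take else branch → x = 14
So x = 14

Answer: 14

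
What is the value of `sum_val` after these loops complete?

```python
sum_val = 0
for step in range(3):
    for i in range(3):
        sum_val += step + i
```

Sum of all step+i for step,i in 3x3
`sum_val` takes the values: 0 → 1 → 3 → 4 → 6 → 9 → 11 → 14 → 18

Answer: 18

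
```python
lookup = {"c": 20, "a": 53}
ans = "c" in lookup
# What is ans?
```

Trace:
`lookup = {"c": 20, "a": 53}` → lookup = {'c': 20, 'a': 53}
`ans = "c" in lookup` → ans = True
So ans = True

Answer: True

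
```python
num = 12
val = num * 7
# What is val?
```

Trace:
`num = 12` → num = 12
`val = num * 7` → val = 84
So val = 84

Answer: 84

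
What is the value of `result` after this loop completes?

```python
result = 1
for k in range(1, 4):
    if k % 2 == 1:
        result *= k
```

Product of odd numbers 1 to 3
`result` takes the values: 1 → 3

Answer: 3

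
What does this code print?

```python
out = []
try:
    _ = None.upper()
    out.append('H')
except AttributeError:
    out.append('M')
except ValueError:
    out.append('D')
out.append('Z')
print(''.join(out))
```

Execution trace: 'M' (except AttributeError) → 'Z' (after the try/except). Output: MZ

Answer: MZ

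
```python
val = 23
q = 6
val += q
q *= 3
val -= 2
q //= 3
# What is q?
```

Trace:
`val = 23` → val = 23
`q = 6` → q = 6
`val += q` → val = 29
`q *= 3` → q = 18
`val -= 2` → val = 27
`q //= 3` → q = 6
So q = 6

Answer: 6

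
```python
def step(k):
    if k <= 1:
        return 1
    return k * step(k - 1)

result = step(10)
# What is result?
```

step(10) = 10 * 9 * 8 * 7 * 6 * 5 * 4 * 3 * 2 * 1 = 3628800

Answer: 3628800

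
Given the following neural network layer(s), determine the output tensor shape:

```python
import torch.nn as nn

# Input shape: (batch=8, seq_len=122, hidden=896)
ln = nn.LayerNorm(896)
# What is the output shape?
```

Input: (8, 122, 896) -> Output: (8, 122, 896)

Answer: (8, 122, 896)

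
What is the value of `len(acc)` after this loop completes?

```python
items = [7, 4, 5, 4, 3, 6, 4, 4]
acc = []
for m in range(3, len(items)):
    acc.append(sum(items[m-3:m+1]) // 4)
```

Number of 4-element averages
`acc` takes the values: [] → [5] → [5, 4] → [5, 4, 4] → [5, 4, 4, 4] → [5, 4, 4, 4, 4]
So `len(acc)` = 5

Answer: 5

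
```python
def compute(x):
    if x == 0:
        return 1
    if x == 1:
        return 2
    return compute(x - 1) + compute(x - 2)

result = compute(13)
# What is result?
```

Build up from base cases: compute(0)=1, compute(1)=2, compute(2)=3, compute(3)=5, compute(4)=8, compute(5)=13, compute(6)=21, ..., compute(13)=610

Answer: 610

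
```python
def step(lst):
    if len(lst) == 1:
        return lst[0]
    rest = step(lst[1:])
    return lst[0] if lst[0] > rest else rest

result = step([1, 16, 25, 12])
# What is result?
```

Recursive max over [1, 16, 25, 12] = 25

Answer: 25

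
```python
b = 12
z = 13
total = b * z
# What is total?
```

Trace:
`b = 12` → b = 12
`z = 13` → z = 13
`total = b * z` → total = 156
So total = 156

Answer: 156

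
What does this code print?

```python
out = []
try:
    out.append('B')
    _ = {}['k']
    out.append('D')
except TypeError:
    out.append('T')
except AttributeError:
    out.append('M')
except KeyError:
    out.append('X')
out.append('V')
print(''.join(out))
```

Execution trace: 'B' (try body) → 'X' (except KeyError) → 'V' (after the try/except). Output: BXV

Answer: BXV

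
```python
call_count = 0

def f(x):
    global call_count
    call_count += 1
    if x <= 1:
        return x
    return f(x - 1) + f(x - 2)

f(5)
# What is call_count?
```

Calls(x) = 1 + Calls(x-1) + Calls(x-2); Calls(0)=Calls(1)=1. For x=5 this gives 15.

Answer: 15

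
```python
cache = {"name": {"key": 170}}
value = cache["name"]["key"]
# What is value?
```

Trace:
`cache = {"name": {"key": 170}}` → cache = {'name': {'key': 170}}
`value = cache["name"]["key"]` → value = 170
So value = 170

Answer: 170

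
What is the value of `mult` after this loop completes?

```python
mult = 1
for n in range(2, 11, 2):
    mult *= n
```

Product of even numbers 2 to 10
`mult` takes the values: 1 → 2 → 8 → 48 → 384 → 3840

Answer: 3840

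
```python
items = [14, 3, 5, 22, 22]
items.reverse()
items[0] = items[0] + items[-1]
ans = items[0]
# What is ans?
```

Trace:
`items = [14, 3, 5, 22, 22]` → items = [14, 3, 5, 22, 22]
`items.reverse()` → items = [22, 22, 5, 3, 14]
`items[0] = items[0] + items[-1]` → items = [36, 22, 5, 3, 14]
`ans = items[0]` → ans = 36
So ans = 36

Answer: 36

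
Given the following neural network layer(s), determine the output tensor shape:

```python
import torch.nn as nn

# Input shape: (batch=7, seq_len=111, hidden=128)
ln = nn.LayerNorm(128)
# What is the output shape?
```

Input: (7, 111, 128) -> Output: (7, 111, 128)

Answer: (7, 111, 128)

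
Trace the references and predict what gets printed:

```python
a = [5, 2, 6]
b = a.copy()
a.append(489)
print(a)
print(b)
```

Key concept: list.copy() creates independent copy.
Step by step:
`a = [5, 2, 6]` → a = [5, 2, 6]
`b = a.copy()` → b = [5, 2, 6]
`a.append(489)` → a = [5, 2, 6, 489]
`print(a)` → prints [5, 2, 6, 489]
`print(b)` → prints [5, 2, 6]

Answer:
[5, 2, 6, 489]
[5, 2, 6]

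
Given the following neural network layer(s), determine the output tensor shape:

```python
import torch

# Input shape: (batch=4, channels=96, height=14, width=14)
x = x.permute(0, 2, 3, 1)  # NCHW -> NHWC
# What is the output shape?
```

Input: (4, 96, 14, 14) -> Output: (4, 14, 14, 96)

Answer: (4, 14, 14, 96)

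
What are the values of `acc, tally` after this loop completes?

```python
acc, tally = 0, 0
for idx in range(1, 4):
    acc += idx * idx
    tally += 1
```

Sum of squares and count
`acc, tally` takes the values: (0, 0) → (1, 0) → (1, 1) → (5, 1) → (5, 2) → (14, 2) → (14, 3)

Answer: 14, 3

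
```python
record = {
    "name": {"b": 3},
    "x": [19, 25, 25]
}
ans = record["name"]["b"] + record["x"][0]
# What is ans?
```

Trace:
`record = { ...` → record = {'name': {'b': 3}, 'x': [19, 25, 25]}
`ans = record["name"]["b"] + record["x"][0]` → ans = 22
So ans = 22

Answer: 22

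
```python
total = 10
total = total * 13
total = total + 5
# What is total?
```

Trace:
`total = 10` → total = 10
`total = total * 13` → total = 130
`total = total + 5` → total = 135
So total = 135

Answer: 135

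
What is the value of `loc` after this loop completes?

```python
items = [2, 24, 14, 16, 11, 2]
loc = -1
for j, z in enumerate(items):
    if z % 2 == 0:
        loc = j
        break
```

First even number index in [2, 24, 14, 16, 11, 2]
`loc` takes the values: -1 → 0

Answer: 0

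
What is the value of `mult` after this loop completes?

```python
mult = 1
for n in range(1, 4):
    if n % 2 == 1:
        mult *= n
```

Product of odd numbers 1 to 3
`mult` takes the values: 1 → 3

Answer: 3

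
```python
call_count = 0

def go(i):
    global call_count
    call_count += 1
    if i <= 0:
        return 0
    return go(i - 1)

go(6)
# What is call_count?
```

Linear recursion stepping by 1: 7 calls from i=6 down to ≤0.

Answer: 7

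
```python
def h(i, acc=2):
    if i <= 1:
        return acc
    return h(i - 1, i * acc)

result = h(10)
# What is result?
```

Accumulator trace (n, acc): (10, 2) -> (9, 20) -> (8, 180) -> (7, 1440) -> (6, 10080) -> (5, 60480) -> (4, 302400) -> (3, 1209600) -> (2, 3628800) -> (1, 7257600) -> return 7257600

Answer: 7257600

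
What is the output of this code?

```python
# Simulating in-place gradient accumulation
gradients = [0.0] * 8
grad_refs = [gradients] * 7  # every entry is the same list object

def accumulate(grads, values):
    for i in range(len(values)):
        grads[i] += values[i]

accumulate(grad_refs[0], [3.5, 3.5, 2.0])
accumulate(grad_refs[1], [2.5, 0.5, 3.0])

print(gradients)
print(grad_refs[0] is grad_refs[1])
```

Key concept: gradient accumulation aliasing.
Step by step:
`gradients = [0.0] * 8` → gradients = [0.0, 0.0, 0.0, 0.0, 0.0, 0.0, 0.0, 0.0]
`grad_refs = [gradients] * 7` → grad_refs = [[0.0, 0.0, 0.0, 0.0, 0.0, 0.0, 0.0, 0.0], [0.0, 0.0, 0.0, 0.0, 0.0, 0.0, 0.0, 0.0], [0.0, 0.0, 0.0, 0.0, 0.0, 0.0, 0.0, 0.0], [0.0, 0.0, 0.0, 0.0, 0.0, 0.0, 0.0, 0.0], [0.0, 0.0, 0.0, 0.0, 0.0, 0.0, 0.0, 0.0], [0.0, 0.0, 0.0, 0.0, 0.0, 0.0, 0.0, 0.0], [0.0, 0.0, 0.0, 0.0, 0.0, 0.0, 0.0, 0.0]]
`accumulate(grad_refs[0], [3.5, 3.5, 2.0])` → gradients = [3.5, 3.5, 2.0, 0.0, 0.0, 0.0, 0.0, 0.0]; grad_refs = [[3.5, 3.5, 2.0, 0.0, 0.0, 0.0, 0.0, 0.0], [3.5, 3.5, 2.0, 0.0, 0.0, 0.0, 0.0, 0.0], [3.5, 3.5, 2.0, 0.0, 0.0, 0.0, 0.0, 0.0], [3.5, 3.5, 2.0, 0.0, 0.0, 0.0, 0.0, 0.0], [3.5, 3.5, 2.0, 0.0, 0.0, 0.0, 0.0, 0.0], [3.5, 3.5, 2.0, 0.0, 0.0, 0.0, 0.0, 0.0], [3.5, 3.5, 2.0, 0.0, 0.0, 0.0, 0.0, 0.0]]
`accumulate(grad_refs[1], [2.5, 0.5, 3.0])` → gradients = [6.0, 4.0, 5.0, 0.0, 0.0, 0.0, 0.0, 0.0]; grad_refs = [[6.0, 4.0, 5.0, 0.0, 0.0, 0.0, 0.0, 0.0], [6.0, 4.0, 5.0, 0.0, 0.0, 0.0, 0.0, 0.0], [6.0, 4.0, 5.0, 0.0, 0.0, 0.0, 0.0, 0.0], [6.0, 4.0, 5.0, 0.0, 0.0, 0.0, 0.0, 0.0], [6.0, 4.0, 5.0, 0.0, 0.0, 0.0, 0.0, 0.0], [6.0, 4.0, 5.0, 0.0, 0.0, 0.0, 0.0, 0.0], [6.0, 4.0, 5.0, 0.0, 0.0, 0.0, 0.0, 0.0]]
`print(gradients)` → prints [6.0, 4.0, 5.0, 0.0, 0.0, 0.0, 0.0, 0.0]
`print(grad_refs[0] is grad_refs[1])` → prints True

Answer:
[6.0, 4.0, 5.0, 0.0, 0.0, 0.0, 0.0, 0.0]
True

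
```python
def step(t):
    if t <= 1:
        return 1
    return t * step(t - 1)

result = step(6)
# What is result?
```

step(6) = 6 * 5 * 4 * 3 * 2 * 1 = 720

Answer: 720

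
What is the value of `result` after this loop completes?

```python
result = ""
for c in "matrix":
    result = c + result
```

Reverse 'matrix'
`result` takes the values: "" → "m" → "am" → "tam" → "rtam" → "irtam" → "xirtam"

Answer: "xirtam"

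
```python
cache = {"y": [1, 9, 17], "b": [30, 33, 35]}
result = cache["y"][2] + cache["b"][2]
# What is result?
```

Trace:
`cache = {"y": [1, 9, 17], "b": [30, 33, 35]}` → cache = {'y': [1, 9, 17], 'b': [30, 33, 35]}
`result = cache["y"][2] + cache["b"][2]` → result = 52
So result = 52

Answer: 52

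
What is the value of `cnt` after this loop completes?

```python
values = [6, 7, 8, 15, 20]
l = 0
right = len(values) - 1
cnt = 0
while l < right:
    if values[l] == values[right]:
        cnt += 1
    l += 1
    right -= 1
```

Count matching pairs from ends
`cnt` takes the values: 0

Answer: 0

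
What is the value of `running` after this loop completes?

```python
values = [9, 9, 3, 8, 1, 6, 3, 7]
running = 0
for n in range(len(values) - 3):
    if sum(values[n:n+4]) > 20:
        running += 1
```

Count windows with sum > 20
`running` takes the values: 0 → 1 → 2

Answer: 2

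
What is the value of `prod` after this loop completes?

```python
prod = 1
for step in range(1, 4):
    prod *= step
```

3! = 6
`prod` takes the values: 1 → 2 → 6

Answer: 6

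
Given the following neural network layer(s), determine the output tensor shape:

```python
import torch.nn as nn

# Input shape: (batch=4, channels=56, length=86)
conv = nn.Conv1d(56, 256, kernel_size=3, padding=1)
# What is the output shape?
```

Input: (4, 56, 86) -> Output: (4, 256, 86)

Answer: (4, 256, 86)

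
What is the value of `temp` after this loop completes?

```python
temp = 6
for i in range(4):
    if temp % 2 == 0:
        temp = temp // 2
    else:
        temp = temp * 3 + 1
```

Collatz-style transformation from 6
`temp` takes the values: 6 → 3 → 10 → 5 → 16

Answer: 16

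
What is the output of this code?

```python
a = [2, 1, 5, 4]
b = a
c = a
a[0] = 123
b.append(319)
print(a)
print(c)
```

Key concept: multiple aliases.
Step by step:
`a = [2, 1, 5, 4]` → a = [2, 1, 5, 4]
`b = a` → b = [2, 1, 5, 4] (same object as a)
`c = a` → c = [2, 1, 5, 4] (same object as a, b)
`a[0] = 123` → a = [123, 1, 5, 4] (same object as b, c); b = [123, 1, 5, 4] (same object as a, c); c = [123, 1, 5, 4] (same object as a, b)
`b.append(319)` → a = [123, 1, 5, 4, 319] (same object as b, c); b = [123, 1, 5, 4, 319] (same object as a, c); c = [123, 1, 5, 4, 319] (same object as a, b)
`print(a)` → prints [123, 1, 5, 4, 319]
`print(c)` → prints [123, 1, 5, 4, 319]

Answer:
[123, 1, 5, 4, 319]
[123, 1, 5, 4, 319]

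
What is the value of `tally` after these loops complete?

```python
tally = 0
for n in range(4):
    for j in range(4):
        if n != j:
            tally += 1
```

4² - 4 (exclude diagonal)
`tally` takes the values: 0 → 1 → 2 → 3 → 4 → 5 → 6 → 7 → 8 → 9 → 10 → 11 → 12

Answer: 12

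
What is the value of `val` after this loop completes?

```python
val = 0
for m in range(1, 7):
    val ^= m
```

XOR of 1 to 6
`val` takes the values: 0 → 1 → 3 → 0 → 4 → 1 → 7

Answer: 7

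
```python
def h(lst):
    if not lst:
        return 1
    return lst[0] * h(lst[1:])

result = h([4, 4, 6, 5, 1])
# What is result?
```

Product over [4, 4, 6, 5, 1] = 4 * 4 * 6 * 5 * 1 = 480

Answer: 480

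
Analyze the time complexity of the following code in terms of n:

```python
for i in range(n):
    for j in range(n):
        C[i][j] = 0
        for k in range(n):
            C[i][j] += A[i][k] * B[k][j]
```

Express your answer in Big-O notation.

This is Naive matrix multiplication. Time complexity: O(n³).

Answer: O(n³)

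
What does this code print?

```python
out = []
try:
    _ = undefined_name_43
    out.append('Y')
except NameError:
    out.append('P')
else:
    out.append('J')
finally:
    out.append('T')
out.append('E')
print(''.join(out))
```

Execution trace: 'P' (except NameError) → 'T' (finally) → 'E' (after the try/except). Output: PTE

Answer: PTE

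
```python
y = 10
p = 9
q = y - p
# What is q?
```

Trace:
`y = 10` → y = 10
`p = 9` → p = 9
`q = y - p` → q = 1
So q = 1

Answer: 1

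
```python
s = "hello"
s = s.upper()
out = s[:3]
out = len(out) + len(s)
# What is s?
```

Trace:
`s = "hello"` → s = 'hello'
`s = s.upper()` → s = 'HELLO'
`out = s[:3]` → out = 'HEL'
`out = len(out) + len(s)` → out = 8
So s = 'HELLO'

Answer: 'HELLO'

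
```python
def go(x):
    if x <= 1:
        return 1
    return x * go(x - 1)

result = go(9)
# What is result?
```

go(9) = 9 * 8 * 7 * 6 * 5 * 4 * 3 * 2 * 1 = 362880

Answer: 362880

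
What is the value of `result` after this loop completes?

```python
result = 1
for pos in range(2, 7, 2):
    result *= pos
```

Product of even numbers 2 to 6
`result` takes the values: 1 → 2 → 8 → 48

Answer: 48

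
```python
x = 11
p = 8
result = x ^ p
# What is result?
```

Trace:
`x = 11` → x = 11
`p = 8` → p = 8
`result = x ^ p` → result = 3
So result = 3

Answer: 3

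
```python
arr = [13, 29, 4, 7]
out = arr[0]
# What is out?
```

Trace:
`arr = [13, 29, 4, 7]` → arr = [13, 29, 4, 7]
`out = arr[0]` → out = 13
So out = 13

Answer: 13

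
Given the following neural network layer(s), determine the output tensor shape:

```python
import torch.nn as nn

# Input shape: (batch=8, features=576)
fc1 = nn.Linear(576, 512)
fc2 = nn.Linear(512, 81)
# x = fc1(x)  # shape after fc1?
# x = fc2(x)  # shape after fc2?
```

Input: (8, 576) -> after fc1: (8, 512) -> Output: (8, 81)

Answer: (8, 81)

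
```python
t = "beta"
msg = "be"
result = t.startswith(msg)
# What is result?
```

Trace:
`t = "beta"` → t = 'beta'
`msg = "be"` → msg = 'be'
`result = t.startswith(msg)` → result = True
So result = True

Answer: True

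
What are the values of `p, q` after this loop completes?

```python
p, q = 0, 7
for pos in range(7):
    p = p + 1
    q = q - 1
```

p goes 0→7, q goes 7→0
`p, q` takes the values: (0, 7) → (1, 7) → (1, 6) → (2, 6) → (2, 5) → (3, 5) → (3, 4) → (4, 4) → (4, 3) → (5, 3) → (5, 2) → (6, 2) → (6, 1) → (7, 1) → (7, 0)

Answer: 7, 0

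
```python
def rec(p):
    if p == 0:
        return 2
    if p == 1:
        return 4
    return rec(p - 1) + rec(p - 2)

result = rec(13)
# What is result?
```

Build up from base cases: rec(0)=2, rec(1)=4, rec(2)=6, rec(3)=10, rec(4)=16, rec(5)=26, rec(6)=42, ..., rec(13)=1220

Answer: 1220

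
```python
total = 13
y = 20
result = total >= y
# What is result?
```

Trace:
`total = 13` → total = 13
`y = 20` → y = 20
`result = total >= y` → result = False
So result = False

Answer: False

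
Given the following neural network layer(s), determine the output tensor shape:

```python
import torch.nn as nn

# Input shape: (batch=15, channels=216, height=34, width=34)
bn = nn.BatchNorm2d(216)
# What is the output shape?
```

Input: (15, 216, 34, 34) -> Output: (15, 216, 34, 34)

Answer: (15, 216, 34, 34)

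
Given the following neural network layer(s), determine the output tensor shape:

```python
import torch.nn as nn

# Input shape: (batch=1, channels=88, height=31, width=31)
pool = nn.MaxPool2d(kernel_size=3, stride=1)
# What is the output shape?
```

Input: (1, 88, 31, 31) -> Output: (1, 88, 29, 29)

Answer: (1, 88, 29, 29)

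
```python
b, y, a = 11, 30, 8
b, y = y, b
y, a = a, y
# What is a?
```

Trace:
`b, y, a = 11, 30, 8` → b = 11; y = 30; a = 8
`b, y = y, b` → b = 30; y = 11
`y, a = a, y` → y = 8; a = 11
So a = 11

Answer: 11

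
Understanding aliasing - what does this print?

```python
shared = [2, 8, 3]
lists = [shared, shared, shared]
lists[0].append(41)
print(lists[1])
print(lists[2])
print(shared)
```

Key concept: list of same reference.
Step by step:
`shared = [2, 8, 3]` → shared = [2, 8, 3]
`lists = [shared, shared, shared]` → lists = [[2, 8, 3], [2, 8, 3], [2, 8, 3]]
`lists[0].append(41)` → shared = [2, 8, 3, 41]; lists = [[2, 8, 3, 41], [2, 8, 3, 41], [2, 8, 3, 41]]
`print(lists[1])` → prints [2, 8, 3, 41]
`print(lists[2])` → prints [2, 8, 3, 41]
`print(shared)` → prints [2, 8, 3, 41]

Answer:
[2, 8, 3, 41]
[2, 8, 3, 41]
[2, 8, 3, 41]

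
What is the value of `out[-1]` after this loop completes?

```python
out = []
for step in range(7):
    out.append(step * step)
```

Last element of squares 0 to 6
`out` takes the values: [] → [0] → [0, 1] → [0, 1, 4] → [0, 1, 4, 9] → [0, 1, 4, 9, 16] → [0, 1, 4, 9, 16, 25] → [0, 1, 4, 9, 16, 25, 36]
So `out[-1]` = 36

Answer: 36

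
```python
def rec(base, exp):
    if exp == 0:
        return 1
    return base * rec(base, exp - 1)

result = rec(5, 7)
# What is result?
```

rec(5, 7) = 5 * 5 * 5 * 5 * 5 * 5 * 5 = 78125

Answer: 78125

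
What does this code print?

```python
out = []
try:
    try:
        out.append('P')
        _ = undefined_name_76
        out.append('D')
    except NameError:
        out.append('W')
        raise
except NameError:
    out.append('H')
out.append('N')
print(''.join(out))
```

Execution trace: 'P' (inner try body) → 'W' (inner except NameError) → 'H' (outer except NameError) → 'N' (after the try/except). Output: PWHN

Answer: PWHN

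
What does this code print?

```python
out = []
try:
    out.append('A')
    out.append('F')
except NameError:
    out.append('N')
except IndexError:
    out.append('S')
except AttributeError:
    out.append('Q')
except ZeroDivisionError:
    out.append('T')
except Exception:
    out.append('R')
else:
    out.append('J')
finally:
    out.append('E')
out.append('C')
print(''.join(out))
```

Execution trace: 'A' (try body) → 'F' (try body, no exception) → 'J' (else) → 'E' (finally) → 'C' (after the try/except). Output: AFJEC

Answer: AFJEC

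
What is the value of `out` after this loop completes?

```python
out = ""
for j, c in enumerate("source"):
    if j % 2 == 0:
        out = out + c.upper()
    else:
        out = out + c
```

Uppercase even positions in 'source'
`out` takes the values: "" → "S" → "So" → "SoU" → "SoUr" → "SoUrC" → "SoUrCe"

Answer: "SoUrCe"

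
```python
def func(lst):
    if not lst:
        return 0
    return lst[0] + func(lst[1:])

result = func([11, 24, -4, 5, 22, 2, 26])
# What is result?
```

11 + 24 + (-4) + 5 + 22 + 2 + 26 + 0 = 86

Answer: 86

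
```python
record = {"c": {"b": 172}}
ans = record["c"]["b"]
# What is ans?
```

Trace:
`record = {"c": {"b": 172}}` → record = {'c': {'b': 172}}
`ans = record["c"]["b"]` → ans = 172
So ans = 172

Answer: 172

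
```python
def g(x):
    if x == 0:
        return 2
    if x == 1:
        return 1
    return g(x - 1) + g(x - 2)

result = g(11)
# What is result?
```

Build up from base cases: g(0)=2, g(1)=1, g(2)=3, g(3)=4, g(4)=7, g(5)=11, g(6)=18, ..., g(11)=199

Answer: 199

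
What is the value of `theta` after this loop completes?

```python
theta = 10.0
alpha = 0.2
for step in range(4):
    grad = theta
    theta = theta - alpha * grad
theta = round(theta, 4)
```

Gradient descent: w = 10.0 * (1 - 0.2)^4
`theta` takes the values: 10.0 → 8.0 → 6.4 → 5.12 → 4.096

Answer: 4.096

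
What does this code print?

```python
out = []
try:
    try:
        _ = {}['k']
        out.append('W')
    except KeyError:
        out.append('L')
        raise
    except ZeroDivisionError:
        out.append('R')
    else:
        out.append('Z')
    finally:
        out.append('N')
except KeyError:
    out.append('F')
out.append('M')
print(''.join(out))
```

Execution trace: 'L' (except KeyError) → 'N' (finally) → 'F' (outer except KeyError) → 'M' (after the try/except). Output: LNFM

Answer: LNFM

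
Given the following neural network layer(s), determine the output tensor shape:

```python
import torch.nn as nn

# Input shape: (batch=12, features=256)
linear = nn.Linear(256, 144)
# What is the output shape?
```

Input: (12, 256) -> Output: (12, 144)

Answer: (12, 144)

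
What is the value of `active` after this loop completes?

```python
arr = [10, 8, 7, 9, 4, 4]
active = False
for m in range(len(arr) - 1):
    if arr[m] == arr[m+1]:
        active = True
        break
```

Check consecutive duplicates in [10, 8, 7, 9, 4, 4]
`active` takes the values: False → True

Answer: True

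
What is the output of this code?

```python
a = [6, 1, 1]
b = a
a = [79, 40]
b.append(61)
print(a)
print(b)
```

Key concept: rebinding vs mutation: a is rebound to a new list, b still points at the original.
Step by step:
`a = [6, 1, 1]` → a = [6, 1, 1]
`b = a` → b = [6, 1, 1] (same object as a)
`a = [79, 40]` → a = [79, 40]
`b.append(61)` → b = [6, 1, 1, 61]
`print(a)` → prints [79, 40]
`print(b)` → prints [6, 1, 1, 61]

Answer:
[79, 40]
[6, 1, 1, 61]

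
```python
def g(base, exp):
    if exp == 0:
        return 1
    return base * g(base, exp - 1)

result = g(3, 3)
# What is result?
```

g(3, 3) = 3 * 3 * 3 = 27

Answer: 27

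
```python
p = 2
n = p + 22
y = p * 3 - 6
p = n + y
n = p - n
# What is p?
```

Trace:
`p = 2` → p = 2
`n = p + 22` → n = 24
`y = p * 3 - 6` → y = 0
`p = n + y` → p = 24
`n = p - n` → n = 0
So p = 24

Answer: 24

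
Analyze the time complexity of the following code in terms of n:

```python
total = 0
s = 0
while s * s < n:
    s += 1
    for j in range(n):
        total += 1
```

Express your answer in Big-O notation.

Each loop level contributes: √n × n. Multiplying the contributions gives O(n√n).

Answer: O(n√n)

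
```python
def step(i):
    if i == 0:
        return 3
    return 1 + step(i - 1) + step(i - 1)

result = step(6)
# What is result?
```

step(i) = 1 + 2·step(i-1), step(0)=3. Closed form: (3+1)·2^6 - 1 = 255.

Answer: 255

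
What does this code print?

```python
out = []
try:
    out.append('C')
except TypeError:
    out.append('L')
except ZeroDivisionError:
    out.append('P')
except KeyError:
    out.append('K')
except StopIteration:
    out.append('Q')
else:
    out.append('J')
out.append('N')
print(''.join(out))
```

Execution trace: 'C' (try body, no exception) → 'J' (else) → 'N' (after the try/except). Output: CJN

Answer: CJN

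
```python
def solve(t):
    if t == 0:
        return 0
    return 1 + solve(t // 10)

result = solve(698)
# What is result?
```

Count of digits of 698: 3

Answer: 3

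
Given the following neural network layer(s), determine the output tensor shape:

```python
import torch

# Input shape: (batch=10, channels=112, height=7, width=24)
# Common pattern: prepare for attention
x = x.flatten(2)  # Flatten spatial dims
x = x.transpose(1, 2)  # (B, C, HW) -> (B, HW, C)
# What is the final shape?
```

Input: (10, 112, 7, 24) -> after flatten(2): (10, 112, 168) -> Output: (10, 168, 112)

Answer: (10, 168, 112)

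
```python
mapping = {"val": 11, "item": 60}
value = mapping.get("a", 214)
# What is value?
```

Trace:
`mapping = {"val": 11, "item": 60}` → mapping = {'val': 11, 'item': 60}
`value = mapping.get("a", 214)` → value = 214
So value = 214

Answer: 214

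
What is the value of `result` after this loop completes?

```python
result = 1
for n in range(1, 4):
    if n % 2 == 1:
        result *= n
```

Product of odd numbers 1 to 3
`result` takes the values: 1 → 3

Answer: 3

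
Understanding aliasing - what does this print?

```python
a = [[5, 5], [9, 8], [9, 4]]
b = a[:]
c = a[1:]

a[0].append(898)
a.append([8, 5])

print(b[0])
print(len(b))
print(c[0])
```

Key concept: slice with nested mutation.
Step by step:
`a = [[5, 5], [9, 8], [9, 4]]` → a = [[5, 5], [9, 8], [9, 4]]
`b = a[:]` → b = [[5, 5], [9, 8], [9, 4]]
`c = a[1:]` → c = [[9, 8], [9, 4]]
`a[0].append(898)` → a = [[5, 5, 898], [9, 8], [9, 4]]; b = [[5, 5, 898], [9, 8], [9, 4]]
`a.append([8, 5])` → a = [[5, 5, 898], [9, 8], [9, 4], [8, 5]]
`print(b[0])` → prints [5, 5, 898]
`print(len(b))` → prints 3
`print(c[0])` → prints [9, 8]

Answer:
[5, 5, 898]
3
[9, 8]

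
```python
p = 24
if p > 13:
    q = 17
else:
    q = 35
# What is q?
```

Trace:
`p = 24` → p = 24
`if p > 13: ...` → p > 13 is True → q = 17
So q = 17

Answer: 17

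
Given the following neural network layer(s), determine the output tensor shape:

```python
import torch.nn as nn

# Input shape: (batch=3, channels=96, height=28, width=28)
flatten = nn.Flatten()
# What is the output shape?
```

Input: (3, 96, 28, 28) -> Output: (3, 75264)

Answer: (3, 75264)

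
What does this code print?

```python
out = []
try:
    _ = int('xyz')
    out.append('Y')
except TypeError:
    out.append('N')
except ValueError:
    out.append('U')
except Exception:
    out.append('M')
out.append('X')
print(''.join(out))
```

Execution trace: 'U' (except ValueError) → 'X' (after the try/except). Output: UX

Answer: UX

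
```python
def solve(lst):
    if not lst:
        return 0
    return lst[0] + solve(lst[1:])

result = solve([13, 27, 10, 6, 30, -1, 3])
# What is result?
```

13 + 27 + 10 + 6 + 30 + (-1) + 3 + 0 = 88

Answer: 88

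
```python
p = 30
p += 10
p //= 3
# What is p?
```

Trace:
`p = 30` → p = 30
`p += 10` → p = 40
`p //= 3` → p = 13
So p = 13

Answer: 13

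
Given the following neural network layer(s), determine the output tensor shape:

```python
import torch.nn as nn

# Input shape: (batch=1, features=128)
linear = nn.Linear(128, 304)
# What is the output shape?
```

Input: (1, 128) -> Output: (1, 304)

Answer: (1, 304)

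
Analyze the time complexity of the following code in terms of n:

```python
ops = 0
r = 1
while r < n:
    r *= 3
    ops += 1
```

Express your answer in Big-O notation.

Each loop level contributes: log n. Multiplying the contributions gives O(log n).

Answer: O(log n)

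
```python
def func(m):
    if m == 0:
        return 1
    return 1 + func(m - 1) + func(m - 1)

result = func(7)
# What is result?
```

func(m) = 1 + 2·func(m-1), func(0)=1. Closed form: (1+1)·2^7 - 1 = 255.

Answer: 255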